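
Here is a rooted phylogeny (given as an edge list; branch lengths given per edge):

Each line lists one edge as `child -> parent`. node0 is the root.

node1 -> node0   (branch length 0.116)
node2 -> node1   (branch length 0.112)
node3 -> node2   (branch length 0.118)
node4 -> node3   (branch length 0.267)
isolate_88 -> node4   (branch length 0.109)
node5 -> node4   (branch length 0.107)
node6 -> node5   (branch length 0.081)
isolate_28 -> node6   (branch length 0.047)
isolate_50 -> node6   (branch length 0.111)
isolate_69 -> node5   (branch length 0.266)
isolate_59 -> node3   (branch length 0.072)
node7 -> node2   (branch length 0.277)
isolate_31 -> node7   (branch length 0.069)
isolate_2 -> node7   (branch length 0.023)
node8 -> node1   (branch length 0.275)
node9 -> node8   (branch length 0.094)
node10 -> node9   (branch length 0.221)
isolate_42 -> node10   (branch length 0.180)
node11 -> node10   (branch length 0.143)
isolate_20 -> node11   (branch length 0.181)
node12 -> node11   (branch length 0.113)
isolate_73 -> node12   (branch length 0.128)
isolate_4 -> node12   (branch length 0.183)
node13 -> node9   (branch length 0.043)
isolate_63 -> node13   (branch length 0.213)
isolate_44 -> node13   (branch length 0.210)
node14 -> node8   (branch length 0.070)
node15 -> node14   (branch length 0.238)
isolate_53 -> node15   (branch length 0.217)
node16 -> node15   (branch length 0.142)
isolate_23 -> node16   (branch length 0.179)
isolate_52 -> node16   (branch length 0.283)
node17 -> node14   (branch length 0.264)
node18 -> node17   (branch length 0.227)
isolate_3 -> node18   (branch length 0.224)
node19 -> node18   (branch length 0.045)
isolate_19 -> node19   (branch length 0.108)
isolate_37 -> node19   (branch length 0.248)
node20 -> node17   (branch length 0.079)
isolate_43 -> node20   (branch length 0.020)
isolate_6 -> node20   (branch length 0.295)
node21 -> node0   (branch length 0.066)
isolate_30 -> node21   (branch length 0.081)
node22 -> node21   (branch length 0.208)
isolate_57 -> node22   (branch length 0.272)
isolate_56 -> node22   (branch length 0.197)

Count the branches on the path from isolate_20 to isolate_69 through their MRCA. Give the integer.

The MRCA of isolate_20 and isolate_69 is the node subtending ((((isolate_88,((isolate_28,isolate_50),isolate_69)),isolate_59),(isolate_31,isolate_2)),(((isolate_42,(isolate_20,(isolate_73,isolate_4))),(isolate_63,isolate_44)),((isolate_53,(isolate_23,isolate_52)),((isolate_3,(isolate_19,isolate_37)),(isolate_43,isolate_6))))).
From isolate_20 up to that node: 5 branches. From isolate_69 up to the same node: 5 branches. Total: 5 + 5 = 10.

10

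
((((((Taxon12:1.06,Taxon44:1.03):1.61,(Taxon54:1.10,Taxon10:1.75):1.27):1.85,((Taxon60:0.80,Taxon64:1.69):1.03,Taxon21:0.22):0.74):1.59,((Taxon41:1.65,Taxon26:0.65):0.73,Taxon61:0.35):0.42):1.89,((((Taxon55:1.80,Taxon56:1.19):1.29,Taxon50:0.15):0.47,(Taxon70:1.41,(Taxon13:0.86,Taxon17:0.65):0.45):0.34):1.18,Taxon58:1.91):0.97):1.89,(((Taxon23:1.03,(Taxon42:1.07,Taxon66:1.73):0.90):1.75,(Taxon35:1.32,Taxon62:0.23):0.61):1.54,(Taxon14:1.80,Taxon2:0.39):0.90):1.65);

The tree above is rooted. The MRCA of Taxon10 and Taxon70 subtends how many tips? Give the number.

17

The MRCA of Taxon10 and Taxon70 is the node subtending (((((Taxon12,Taxon44),(Taxon54,Taxon10)),((Taxon60,Taxon64),Taxon21)),((Taxon41,Taxon26),Taxon61)),((((Taxon55,Taxon56),Taxon50),(Taxon70,(Taxon13,Taxon17))),Taxon58)).
That clade contains 17 terminal taxa: Taxon10, Taxon12, Taxon13, Taxon17, Taxon21, Taxon26, Taxon41, Taxon44, Taxon50, Taxon54, Taxon55, Taxon56, Taxon58, Taxon60, Taxon61, Taxon64, Taxon70.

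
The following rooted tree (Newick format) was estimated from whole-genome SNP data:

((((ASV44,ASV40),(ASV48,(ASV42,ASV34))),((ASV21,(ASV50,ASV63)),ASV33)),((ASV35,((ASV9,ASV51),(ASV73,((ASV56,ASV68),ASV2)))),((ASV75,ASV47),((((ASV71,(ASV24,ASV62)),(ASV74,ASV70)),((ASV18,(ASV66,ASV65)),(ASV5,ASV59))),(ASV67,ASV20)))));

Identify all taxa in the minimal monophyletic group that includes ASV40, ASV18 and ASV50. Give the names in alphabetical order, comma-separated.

Tracing ASV40: it sits inside (ASV44,ASV40).
Tracing ASV18: it sits inside (ASV18,(ASV66,ASV65)).
Tracing ASV50: it sits inside (ASV50,ASV63).
The smallest clade enclosing all 3 is the whole tree (their MRCA is the root), so the answer is all 30 tips in alphabetical order.

ASV18, ASV2, ASV20, ASV21, ASV24, ASV33, ASV34, ASV35, ASV40, ASV42, ASV44, ASV47, ASV48, ASV5, ASV50, ASV51, ASV56, ASV59, ASV62, ASV63, ASV65, ASV66, ASV67, ASV68, ASV70, ASV71, ASV73, ASV74, ASV75, ASV9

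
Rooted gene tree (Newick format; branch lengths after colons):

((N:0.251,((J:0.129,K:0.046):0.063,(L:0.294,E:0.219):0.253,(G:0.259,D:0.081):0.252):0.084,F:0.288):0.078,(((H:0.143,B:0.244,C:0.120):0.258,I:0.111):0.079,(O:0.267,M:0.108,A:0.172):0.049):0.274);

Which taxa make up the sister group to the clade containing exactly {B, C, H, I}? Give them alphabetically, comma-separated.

A, M, O

The clade containing exactly {B, C, H, I} attaches to the tree at the node subtending (((H,B,C),I),(O,M,A)).
The other lineage descending from that same node — the sister group — is (O,M,A); its 3 tips in alphabetical order are the answer.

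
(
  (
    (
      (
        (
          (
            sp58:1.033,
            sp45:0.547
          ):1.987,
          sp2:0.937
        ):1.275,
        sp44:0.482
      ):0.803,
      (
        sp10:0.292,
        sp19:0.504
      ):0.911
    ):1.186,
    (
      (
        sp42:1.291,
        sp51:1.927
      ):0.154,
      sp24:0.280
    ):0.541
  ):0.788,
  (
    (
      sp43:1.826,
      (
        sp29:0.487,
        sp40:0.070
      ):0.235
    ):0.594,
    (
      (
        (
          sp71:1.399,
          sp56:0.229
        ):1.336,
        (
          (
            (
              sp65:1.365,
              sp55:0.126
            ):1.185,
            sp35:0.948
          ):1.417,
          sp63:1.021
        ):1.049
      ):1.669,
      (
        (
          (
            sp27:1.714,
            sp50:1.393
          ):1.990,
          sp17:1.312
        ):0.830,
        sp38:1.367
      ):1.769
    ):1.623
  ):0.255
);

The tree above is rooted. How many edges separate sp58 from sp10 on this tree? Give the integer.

The MRCA of sp58 and sp10 is the node subtending ((((sp58,sp45),sp2),sp44),(sp10,sp19)).
From sp58 up to that node: 4 branches. From sp10 up to the same node: 2 branches. Total: 4 + 2 = 6.

6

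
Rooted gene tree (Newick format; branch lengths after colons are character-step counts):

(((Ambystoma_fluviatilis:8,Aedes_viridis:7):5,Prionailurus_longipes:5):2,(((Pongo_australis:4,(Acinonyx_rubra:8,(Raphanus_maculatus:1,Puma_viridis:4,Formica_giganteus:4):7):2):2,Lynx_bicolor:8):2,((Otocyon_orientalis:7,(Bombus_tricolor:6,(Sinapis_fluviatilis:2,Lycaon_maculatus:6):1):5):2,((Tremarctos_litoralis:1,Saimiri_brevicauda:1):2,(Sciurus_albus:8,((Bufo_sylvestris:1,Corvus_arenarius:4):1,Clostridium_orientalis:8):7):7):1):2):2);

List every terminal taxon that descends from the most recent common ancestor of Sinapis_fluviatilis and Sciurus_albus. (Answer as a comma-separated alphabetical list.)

Tracing Sinapis_fluviatilis: it sits inside (Sinapis_fluviatilis,Lycaon_maculatus).
Tracing Sciurus_albus: it sits inside (Sciurus_albus,((Bufo_sylvestris,Corvus_arenarius),Clostridium_orientalis)).
The smallest clade enclosing both is ((Otocyon_orientalis,(Bombus_tricolor,(Sinapis_fluviatilis,Lycaon_maculatus))),((Tremarctos_litoralis,Saimiri_brevicauda),(Sciurus_albus,((Bufo_sylvestris,Corvus_arenarius),Clostridium_orientalis)))); the answer is its 10 terminal taxa in alphabetical order.

Bombus_tricolor, Bufo_sylvestris, Clostridium_orientalis, Corvus_arenarius, Lycaon_maculatus, Otocyon_orientalis, Saimiri_brevicauda, Sciurus_albus, Sinapis_fluviatilis, Tremarctos_litoralis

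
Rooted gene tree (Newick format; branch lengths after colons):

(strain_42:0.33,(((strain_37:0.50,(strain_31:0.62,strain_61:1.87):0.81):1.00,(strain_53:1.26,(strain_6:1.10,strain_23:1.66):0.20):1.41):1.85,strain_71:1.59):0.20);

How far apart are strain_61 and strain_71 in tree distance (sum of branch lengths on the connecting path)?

The path runs strain_61 → … → MRCA → … → strain_71; the MRCA is the node subtending (((strain_37,(strain_31,strain_61)),(strain_53,(strain_6,strain_23))),strain_71).
Branch lengths along that path: 1.87 + 0.81 + 1.00 + 1.85 + 1.59 = 7.12.

7.12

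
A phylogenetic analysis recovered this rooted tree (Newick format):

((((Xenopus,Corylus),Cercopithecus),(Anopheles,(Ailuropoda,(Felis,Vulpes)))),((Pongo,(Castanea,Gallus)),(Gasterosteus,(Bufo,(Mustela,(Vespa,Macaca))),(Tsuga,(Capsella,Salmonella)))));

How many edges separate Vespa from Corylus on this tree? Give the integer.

The MRCA of Vespa and Corylus is the root of the tree.
From Vespa up to that node: 6 branches. From Corylus up to the same node: 4 branches. Total: 6 + 4 = 10.

10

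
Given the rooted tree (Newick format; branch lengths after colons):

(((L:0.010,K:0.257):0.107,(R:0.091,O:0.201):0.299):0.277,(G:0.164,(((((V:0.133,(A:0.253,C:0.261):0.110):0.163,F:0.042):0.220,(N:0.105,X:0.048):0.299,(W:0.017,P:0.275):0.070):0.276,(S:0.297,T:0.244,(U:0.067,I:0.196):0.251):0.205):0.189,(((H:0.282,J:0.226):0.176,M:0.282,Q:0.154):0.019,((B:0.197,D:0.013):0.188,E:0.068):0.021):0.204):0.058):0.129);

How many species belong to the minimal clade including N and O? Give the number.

24

The MRCA of N and O is the root, so the clade is the entire tree.
That clade contains 24 terminal taxa: A, B, C, D, E, F, G, H, I, J, K, L, M, N, O, P, Q, R, S, T, U, V, W, X.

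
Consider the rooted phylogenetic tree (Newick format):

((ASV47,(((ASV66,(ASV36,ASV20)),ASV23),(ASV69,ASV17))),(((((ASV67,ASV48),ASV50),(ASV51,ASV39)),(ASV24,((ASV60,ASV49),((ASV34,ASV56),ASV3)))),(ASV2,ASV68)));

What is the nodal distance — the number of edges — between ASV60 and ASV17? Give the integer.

The MRCA of ASV60 and ASV17 is the root of the tree.
From ASV60 up to that node: 6 branches. From ASV17 up to the same node: 4 branches. Total: 6 + 4 = 10.

10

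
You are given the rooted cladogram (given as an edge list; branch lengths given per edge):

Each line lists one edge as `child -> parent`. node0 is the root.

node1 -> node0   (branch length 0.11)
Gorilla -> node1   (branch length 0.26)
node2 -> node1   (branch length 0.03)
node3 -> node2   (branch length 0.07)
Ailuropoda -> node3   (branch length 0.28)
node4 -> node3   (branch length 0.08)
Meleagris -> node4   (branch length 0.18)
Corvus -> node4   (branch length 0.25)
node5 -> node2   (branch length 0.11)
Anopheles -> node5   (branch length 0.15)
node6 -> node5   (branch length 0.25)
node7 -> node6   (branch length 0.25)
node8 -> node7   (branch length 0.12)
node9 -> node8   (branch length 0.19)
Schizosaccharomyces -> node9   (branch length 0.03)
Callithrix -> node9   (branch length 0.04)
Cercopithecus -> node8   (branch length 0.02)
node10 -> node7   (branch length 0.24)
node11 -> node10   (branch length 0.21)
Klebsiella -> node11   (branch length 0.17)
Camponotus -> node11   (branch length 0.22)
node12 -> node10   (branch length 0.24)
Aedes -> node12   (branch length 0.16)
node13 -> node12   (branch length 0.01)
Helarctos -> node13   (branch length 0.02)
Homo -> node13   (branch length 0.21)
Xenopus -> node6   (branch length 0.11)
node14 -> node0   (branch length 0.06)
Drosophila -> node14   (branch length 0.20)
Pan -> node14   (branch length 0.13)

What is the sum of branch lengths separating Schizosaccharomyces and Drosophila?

1.35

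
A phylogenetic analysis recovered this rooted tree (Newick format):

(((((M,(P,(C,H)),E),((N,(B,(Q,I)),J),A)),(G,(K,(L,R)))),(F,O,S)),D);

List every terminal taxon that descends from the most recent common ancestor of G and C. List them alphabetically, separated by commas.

A, B, C, E, G, H, I, J, K, L, M, N, P, Q, R

Tracing G: it sits inside (G,(K,(L,R))).
Tracing C: it sits inside (C,H).
The smallest clade enclosing both is (((M,(P,(C,H)),E),((N,(B,(Q,I)),J),A)),(G,(K,(L,R)))); the answer is its 15 terminal taxa in alphabetical order.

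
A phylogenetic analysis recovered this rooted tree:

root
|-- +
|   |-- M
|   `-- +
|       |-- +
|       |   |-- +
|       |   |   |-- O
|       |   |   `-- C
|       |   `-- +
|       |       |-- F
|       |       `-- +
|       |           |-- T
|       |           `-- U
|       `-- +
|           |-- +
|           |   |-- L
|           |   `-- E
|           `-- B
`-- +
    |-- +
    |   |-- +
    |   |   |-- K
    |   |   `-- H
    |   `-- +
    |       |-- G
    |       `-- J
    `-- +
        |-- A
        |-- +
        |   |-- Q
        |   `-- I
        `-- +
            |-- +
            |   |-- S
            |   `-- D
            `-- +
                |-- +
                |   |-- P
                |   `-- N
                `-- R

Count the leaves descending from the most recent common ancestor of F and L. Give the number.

8

The MRCA of F and L is the node subtending (((O,C),(F,(T,U))),((L,E),B)).
That clade contains 8 terminal taxa: B, C, E, F, L, O, T, U.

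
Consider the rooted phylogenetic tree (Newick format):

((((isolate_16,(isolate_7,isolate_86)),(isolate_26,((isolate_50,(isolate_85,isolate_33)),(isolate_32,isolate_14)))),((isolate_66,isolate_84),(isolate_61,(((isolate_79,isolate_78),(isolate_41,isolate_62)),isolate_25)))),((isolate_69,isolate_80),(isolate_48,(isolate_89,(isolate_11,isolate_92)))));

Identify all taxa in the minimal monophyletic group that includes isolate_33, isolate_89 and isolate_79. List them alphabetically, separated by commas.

Tracing isolate_33: it sits inside (isolate_85,isolate_33).
Tracing isolate_89: it sits inside (isolate_89,(isolate_11,isolate_92)).
Tracing isolate_79: it sits inside (isolate_79,isolate_78).
The smallest clade enclosing all 3 is the whole tree (their MRCA is the root), so the answer is all 23 tips in alphabetical order.

isolate_11, isolate_14, isolate_16, isolate_25, isolate_26, isolate_32, isolate_33, isolate_41, isolate_48, isolate_50, isolate_61, isolate_62, isolate_66, isolate_69, isolate_7, isolate_78, isolate_79, isolate_80, isolate_84, isolate_85, isolate_86, isolate_89, isolate_92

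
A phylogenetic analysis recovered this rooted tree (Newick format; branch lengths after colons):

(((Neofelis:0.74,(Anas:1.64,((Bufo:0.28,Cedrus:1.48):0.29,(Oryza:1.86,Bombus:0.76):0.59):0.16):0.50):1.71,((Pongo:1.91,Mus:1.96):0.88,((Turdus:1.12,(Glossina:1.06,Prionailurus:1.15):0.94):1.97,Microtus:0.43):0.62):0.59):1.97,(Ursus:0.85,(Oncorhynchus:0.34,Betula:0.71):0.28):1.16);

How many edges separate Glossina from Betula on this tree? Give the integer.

9

The MRCA of Glossina and Betula is the root of the tree.
From Glossina up to that node: 6 branches. From Betula up to the same node: 3 branches. Total: 6 + 3 = 9.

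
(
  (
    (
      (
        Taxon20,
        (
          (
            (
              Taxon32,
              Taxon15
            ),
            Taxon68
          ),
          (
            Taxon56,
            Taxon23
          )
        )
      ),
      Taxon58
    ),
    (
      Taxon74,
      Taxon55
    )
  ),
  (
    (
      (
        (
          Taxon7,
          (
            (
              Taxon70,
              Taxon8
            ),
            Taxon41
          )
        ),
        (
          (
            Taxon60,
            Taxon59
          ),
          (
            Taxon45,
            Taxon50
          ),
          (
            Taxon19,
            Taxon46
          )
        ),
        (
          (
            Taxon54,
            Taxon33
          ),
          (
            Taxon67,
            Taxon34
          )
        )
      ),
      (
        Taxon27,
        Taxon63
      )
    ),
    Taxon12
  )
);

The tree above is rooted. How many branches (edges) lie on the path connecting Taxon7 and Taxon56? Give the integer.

11

The MRCA of Taxon7 and Taxon56 is the root of the tree.
From Taxon7 up to that node: 5 branches. From Taxon56 up to the same node: 6 branches. Total: 5 + 6 = 11.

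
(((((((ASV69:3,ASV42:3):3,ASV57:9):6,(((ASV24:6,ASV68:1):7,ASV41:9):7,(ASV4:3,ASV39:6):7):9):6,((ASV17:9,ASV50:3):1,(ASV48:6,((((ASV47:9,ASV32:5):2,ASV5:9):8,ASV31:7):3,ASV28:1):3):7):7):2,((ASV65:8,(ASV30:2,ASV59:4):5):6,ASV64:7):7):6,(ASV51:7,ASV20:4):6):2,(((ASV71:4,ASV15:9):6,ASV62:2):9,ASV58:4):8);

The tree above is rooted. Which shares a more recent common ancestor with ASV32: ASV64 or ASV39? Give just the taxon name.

ASV39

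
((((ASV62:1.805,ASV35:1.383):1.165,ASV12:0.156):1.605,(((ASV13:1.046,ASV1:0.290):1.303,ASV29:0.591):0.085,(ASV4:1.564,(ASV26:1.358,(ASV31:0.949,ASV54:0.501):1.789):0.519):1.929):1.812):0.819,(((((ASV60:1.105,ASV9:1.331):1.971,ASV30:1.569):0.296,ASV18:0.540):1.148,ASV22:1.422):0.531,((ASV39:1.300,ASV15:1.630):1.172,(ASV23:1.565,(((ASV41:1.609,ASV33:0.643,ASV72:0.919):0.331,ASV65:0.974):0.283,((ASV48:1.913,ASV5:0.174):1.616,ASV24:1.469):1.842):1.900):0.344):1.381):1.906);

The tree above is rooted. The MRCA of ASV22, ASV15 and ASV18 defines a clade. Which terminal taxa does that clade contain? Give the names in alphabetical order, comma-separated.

ASV15, ASV18, ASV22, ASV23, ASV24, ASV30, ASV33, ASV39, ASV41, ASV48, ASV5, ASV60, ASV65, ASV72, ASV9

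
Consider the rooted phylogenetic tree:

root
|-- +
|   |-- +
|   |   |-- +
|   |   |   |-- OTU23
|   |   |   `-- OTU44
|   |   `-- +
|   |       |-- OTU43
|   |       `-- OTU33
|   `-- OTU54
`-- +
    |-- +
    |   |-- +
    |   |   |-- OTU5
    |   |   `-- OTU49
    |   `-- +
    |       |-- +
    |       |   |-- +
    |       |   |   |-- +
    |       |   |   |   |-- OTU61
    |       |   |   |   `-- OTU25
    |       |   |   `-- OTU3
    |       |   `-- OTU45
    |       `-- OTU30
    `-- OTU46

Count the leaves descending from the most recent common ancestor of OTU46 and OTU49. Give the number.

8

The MRCA of OTU46 and OTU49 is the node subtending (((OTU5,OTU49),((((OTU61,OTU25),OTU3),OTU45),OTU30)),OTU46).
That clade contains 8 terminal taxa: OTU25, OTU3, OTU30, OTU45, OTU46, OTU49, OTU5, OTU61.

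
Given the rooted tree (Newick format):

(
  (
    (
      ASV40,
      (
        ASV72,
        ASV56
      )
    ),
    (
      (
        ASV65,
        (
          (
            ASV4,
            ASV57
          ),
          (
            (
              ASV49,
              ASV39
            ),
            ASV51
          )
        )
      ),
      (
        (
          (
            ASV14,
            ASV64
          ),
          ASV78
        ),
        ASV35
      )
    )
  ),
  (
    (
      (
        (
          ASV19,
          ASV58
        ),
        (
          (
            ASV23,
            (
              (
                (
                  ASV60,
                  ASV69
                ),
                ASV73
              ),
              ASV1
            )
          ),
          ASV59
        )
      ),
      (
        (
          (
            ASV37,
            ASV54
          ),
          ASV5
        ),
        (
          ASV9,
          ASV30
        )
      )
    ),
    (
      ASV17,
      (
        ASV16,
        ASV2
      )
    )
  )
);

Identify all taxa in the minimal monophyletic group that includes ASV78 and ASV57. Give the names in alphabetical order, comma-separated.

Tracing ASV78: it sits inside ((ASV14,ASV64),ASV78).
Tracing ASV57: it sits inside (ASV4,ASV57).
The smallest clade enclosing both is ((ASV65,((ASV4,ASV57),((ASV49,ASV39),ASV51))),(((ASV14,ASV64),ASV78),ASV35)); the answer is its 10 terminal taxa in alphabetical order.

ASV14, ASV35, ASV39, ASV4, ASV49, ASV51, ASV57, ASV64, ASV65, ASV78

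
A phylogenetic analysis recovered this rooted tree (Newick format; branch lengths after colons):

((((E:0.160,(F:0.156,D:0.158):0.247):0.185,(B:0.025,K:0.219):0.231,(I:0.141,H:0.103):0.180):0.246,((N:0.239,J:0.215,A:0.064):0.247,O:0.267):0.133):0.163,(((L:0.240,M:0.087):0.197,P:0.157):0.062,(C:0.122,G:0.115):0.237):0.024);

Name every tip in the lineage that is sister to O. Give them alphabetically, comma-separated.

A, J, N

O attaches to the tree at the node subtending ((N,J,A),O).
The other lineage descending from that same node — the sister group — is (N,J,A); its 3 tips in alphabetical order are the answer.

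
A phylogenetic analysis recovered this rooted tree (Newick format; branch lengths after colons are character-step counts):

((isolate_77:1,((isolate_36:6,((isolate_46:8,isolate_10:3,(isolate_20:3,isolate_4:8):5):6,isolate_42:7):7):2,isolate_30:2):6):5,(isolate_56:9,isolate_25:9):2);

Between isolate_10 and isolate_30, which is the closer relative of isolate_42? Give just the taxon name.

isolate_10

The MRCA of isolate_42 and isolate_10 subtends ((isolate_46,isolate_10,(isolate_20,isolate_4)),isolate_42) (5 taxa).
The MRCA of isolate_42 and isolate_30 subtends ((isolate_36,((isolate_46,isolate_10,(isolate_20,isolate_4)),isolate_42)),isolate_30) (7 taxa).
The first is nested inside the second, so isolate_42 shares a more recent common ancestor with isolate_10.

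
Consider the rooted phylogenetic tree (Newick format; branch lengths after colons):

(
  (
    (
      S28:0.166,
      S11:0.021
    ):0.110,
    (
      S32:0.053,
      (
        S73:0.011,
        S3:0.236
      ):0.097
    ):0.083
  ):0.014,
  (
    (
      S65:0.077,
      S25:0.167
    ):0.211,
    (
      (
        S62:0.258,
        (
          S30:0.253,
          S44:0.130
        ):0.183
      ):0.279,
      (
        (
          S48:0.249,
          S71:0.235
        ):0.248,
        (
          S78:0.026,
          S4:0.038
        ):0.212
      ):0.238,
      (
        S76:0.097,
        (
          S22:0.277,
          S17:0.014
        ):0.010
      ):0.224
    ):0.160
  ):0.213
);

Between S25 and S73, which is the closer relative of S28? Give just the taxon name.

The MRCA of S28 and S73 subtends ((S28,S11),(S32,(S73,S3))) (5 taxa).
The MRCA of S28 and S25 is the root, subtending the entire tree (17 taxa).
The first is nested inside the second, so S28 shares a more recent common ancestor with S73.

S73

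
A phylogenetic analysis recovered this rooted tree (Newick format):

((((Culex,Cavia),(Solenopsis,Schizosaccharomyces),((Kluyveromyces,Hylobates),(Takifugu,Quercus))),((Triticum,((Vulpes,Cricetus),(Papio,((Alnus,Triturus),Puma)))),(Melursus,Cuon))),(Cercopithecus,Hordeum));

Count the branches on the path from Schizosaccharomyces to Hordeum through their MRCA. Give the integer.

6

The MRCA of Schizosaccharomyces and Hordeum is the root of the tree.
From Schizosaccharomyces up to that node: 4 branches. From Hordeum up to the same node: 2 branches. Total: 4 + 2 = 6.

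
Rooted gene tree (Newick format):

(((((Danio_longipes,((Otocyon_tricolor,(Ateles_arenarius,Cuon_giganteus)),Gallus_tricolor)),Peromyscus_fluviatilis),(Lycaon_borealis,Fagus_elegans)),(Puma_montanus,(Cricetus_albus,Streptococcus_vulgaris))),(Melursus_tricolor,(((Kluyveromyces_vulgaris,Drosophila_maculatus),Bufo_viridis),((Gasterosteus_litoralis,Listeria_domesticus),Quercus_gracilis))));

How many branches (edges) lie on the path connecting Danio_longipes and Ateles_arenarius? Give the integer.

5

The MRCA of Danio_longipes and Ateles_arenarius is the node subtending (Danio_longipes,((Otocyon_tricolor,(Ateles_arenarius,Cuon_giganteus)),Gallus_tricolor)).
From Danio_longipes up to that node: 1 branch. From Ateles_arenarius up to the same node: 4 branches. Total: 1 + 4 = 5.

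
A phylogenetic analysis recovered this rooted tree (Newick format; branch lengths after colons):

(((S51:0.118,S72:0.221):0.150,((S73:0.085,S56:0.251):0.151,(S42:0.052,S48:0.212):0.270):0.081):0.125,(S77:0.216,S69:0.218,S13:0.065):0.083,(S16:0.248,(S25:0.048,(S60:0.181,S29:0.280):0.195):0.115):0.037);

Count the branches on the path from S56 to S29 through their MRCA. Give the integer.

The MRCA of S56 and S29 is the root of the tree.
From S56 up to that node: 4 branches. From S29 up to the same node: 4 branches. Total: 4 + 4 = 8.

8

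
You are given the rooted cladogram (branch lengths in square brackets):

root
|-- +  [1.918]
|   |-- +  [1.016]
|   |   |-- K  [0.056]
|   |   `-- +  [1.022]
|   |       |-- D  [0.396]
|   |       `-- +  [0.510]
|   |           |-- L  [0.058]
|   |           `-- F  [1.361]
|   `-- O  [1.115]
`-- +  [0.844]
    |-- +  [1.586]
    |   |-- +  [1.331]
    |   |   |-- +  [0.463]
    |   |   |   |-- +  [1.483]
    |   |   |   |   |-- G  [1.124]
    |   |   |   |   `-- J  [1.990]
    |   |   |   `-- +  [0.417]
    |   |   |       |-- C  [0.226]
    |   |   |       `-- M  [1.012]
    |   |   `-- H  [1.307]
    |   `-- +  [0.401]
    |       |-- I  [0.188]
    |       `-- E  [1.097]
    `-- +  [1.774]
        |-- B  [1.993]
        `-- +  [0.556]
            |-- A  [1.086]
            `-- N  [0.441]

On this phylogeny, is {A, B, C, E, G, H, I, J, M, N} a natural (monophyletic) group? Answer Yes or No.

Yes

The most recent common ancestor of these taxa subtends (((((G,J),(C,M)),H),(I,E)),(B,(A,N))).
That clade has exactly 10 tips — every listed taxon and nothing else — so the group is monophyletic.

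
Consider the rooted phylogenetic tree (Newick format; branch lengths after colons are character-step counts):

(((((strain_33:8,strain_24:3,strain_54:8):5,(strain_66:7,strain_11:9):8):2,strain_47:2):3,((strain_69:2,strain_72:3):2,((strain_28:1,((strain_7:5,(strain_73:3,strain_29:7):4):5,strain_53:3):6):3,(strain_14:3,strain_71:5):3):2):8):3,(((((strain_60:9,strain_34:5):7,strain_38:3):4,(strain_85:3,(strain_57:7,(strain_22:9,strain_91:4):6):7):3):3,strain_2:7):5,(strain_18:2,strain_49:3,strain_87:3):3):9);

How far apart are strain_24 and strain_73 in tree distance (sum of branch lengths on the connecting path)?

The path runs strain_24 → … → MRCA → … → strain_73; the MRCA is the node subtending ((((strain_33,strain_24,strain_54),(strain_66,strain_11)),strain_47),((strain_69,strain_72),((strain_28,((strain_7,(strain_73,strain_29)),strain_53)),(strain_14,strain_71)))).
Branch lengths along that path: 3 + 5 + 2 + 3 + 8 + 2 + 3 + 6 + 5 + 4 + 3 = 44.

44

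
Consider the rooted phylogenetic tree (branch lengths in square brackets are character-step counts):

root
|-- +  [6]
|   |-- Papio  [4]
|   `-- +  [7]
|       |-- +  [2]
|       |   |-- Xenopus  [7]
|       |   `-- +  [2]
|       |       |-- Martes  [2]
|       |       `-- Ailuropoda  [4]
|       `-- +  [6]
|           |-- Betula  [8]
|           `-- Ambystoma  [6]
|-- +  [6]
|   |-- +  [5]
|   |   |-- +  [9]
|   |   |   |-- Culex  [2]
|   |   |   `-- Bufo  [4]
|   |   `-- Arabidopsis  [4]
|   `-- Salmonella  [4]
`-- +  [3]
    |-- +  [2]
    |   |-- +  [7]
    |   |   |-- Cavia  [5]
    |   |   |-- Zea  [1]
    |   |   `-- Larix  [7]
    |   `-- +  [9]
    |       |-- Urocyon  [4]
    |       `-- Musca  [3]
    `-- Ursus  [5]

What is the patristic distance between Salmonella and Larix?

The path runs Salmonella → … → MRCA → … → Larix; the MRCA is the root of the tree.
Branch lengths along that path: 4 + 6 + 3 + 2 + 7 + 7 = 29.

29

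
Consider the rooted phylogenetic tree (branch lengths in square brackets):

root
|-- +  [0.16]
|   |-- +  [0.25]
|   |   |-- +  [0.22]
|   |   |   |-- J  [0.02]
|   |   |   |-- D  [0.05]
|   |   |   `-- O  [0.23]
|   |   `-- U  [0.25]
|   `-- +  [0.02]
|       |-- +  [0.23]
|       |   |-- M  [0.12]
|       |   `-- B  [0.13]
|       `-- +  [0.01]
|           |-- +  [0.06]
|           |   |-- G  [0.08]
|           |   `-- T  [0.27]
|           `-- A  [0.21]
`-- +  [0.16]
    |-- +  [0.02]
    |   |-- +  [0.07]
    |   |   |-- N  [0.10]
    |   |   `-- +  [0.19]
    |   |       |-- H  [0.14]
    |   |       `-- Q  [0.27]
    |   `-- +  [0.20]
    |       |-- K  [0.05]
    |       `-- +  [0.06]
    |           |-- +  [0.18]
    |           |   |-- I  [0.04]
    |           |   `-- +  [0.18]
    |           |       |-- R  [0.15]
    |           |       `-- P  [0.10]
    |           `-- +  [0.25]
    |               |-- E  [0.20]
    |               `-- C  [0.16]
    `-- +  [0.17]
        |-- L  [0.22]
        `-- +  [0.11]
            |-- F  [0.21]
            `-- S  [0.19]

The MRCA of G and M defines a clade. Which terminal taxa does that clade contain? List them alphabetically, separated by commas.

Tracing G: it sits inside (G,T).
Tracing M: it sits inside (M,B).
The smallest clade enclosing both is ((M,B),((G,T),A)); the answer is its 5 terminal taxa in alphabetical order.

A, B, G, M, T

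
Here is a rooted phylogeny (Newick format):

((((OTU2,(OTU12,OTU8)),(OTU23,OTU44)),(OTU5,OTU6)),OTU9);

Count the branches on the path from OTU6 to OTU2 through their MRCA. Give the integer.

The MRCA of OTU6 and OTU2 is the node subtending (((OTU2,(OTU12,OTU8)),(OTU23,OTU44)),(OTU5,OTU6)).
From OTU6 up to that node: 2 branches. From OTU2 up to the same node: 3 branches. Total: 2 + 3 = 5.

5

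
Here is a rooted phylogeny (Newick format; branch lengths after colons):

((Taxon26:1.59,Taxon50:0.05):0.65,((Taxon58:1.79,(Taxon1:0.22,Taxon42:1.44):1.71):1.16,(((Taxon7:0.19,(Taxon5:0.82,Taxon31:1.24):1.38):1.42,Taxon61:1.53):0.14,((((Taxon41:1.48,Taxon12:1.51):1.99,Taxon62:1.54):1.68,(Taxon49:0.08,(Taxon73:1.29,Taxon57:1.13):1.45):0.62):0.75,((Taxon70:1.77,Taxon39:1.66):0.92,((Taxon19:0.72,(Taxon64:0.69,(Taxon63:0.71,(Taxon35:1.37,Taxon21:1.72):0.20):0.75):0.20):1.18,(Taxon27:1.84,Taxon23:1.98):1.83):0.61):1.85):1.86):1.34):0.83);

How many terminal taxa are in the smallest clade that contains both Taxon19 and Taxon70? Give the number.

9

The MRCA of Taxon19 and Taxon70 is the node subtending ((Taxon70,Taxon39),((Taxon19,(Taxon64,(Taxon63,(Taxon35,Taxon21)))),(Taxon27,Taxon23))).
That clade contains 9 terminal taxa: Taxon19, Taxon21, Taxon23, Taxon27, Taxon35, Taxon39, Taxon63, Taxon64, Taxon70.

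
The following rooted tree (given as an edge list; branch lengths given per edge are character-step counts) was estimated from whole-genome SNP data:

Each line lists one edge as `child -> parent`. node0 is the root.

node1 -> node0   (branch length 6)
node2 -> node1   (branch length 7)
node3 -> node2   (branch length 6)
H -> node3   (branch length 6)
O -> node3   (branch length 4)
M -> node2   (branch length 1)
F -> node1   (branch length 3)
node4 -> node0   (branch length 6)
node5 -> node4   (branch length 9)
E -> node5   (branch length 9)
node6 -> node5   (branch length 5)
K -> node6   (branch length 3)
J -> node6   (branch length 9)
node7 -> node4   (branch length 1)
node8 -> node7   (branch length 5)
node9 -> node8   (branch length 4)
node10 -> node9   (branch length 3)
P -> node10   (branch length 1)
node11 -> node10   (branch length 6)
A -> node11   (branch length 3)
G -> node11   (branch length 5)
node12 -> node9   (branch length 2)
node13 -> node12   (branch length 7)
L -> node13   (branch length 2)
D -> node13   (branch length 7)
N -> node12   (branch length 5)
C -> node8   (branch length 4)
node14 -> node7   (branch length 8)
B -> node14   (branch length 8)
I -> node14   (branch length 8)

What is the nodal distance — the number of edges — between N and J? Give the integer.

8

The MRCA of N and J is the node subtending ((E,(K,J)),((((P,(A,G)),((L,D),N)),C),(B,I))).
From N up to that node: 5 branches. From J up to the same node: 3 branches. Total: 5 + 3 = 8.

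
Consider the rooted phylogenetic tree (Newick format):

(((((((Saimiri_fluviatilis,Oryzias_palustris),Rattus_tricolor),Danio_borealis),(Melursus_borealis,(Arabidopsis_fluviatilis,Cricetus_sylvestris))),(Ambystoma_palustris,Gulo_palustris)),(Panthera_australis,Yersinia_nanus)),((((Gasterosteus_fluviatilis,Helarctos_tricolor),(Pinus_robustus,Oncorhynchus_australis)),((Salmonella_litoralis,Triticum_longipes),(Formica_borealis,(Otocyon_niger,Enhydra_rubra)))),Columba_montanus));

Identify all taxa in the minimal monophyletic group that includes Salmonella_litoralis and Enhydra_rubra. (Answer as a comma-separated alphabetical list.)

Tracing Salmonella_litoralis: it sits inside (Salmonella_litoralis,Triticum_longipes).
Tracing Enhydra_rubra: it sits inside (Otocyon_niger,Enhydra_rubra).
The smallest clade enclosing both is ((Salmonella_litoralis,Triticum_longipes),(Formica_borealis,(Otocyon_niger,Enhydra_rubra))); the answer is its 5 terminal taxa in alphabetical order.

Enhydra_rubra, Formica_borealis, Otocyon_niger, Salmonella_litoralis, Triticum_longipes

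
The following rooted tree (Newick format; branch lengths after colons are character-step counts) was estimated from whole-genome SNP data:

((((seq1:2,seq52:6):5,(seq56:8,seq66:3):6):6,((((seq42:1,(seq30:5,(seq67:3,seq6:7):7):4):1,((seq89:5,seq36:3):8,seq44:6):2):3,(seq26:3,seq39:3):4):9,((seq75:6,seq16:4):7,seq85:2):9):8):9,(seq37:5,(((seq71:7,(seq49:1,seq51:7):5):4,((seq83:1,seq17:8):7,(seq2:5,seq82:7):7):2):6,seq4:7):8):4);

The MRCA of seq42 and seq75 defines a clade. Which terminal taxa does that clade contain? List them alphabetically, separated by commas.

seq16, seq26, seq30, seq36, seq39, seq42, seq44, seq6, seq67, seq75, seq85, seq89

Tracing seq42: it sits inside (seq42,(seq30,(seq67,seq6))).
Tracing seq75: it sits inside (seq75,seq16).
The smallest clade enclosing both is ((((seq42,(seq30,(seq67,seq6))),((seq89,seq36),seq44)),(seq26,seq39)),((seq75,seq16),seq85)); the answer is its 12 terminal taxa in alphabetical order.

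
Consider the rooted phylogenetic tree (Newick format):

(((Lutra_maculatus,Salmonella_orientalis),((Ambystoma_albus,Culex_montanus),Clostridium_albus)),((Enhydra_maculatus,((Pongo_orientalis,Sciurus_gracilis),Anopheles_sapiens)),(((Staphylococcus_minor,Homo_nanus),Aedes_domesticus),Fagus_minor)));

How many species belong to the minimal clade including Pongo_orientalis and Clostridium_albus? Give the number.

The MRCA of Pongo_orientalis and Clostridium_albus is the root, so the clade is the entire tree.
That clade contains 13 terminal taxa: Aedes_domesticus, Ambystoma_albus, Anopheles_sapiens, Clostridium_albus, Culex_montanus, Enhydra_maculatus, Fagus_minor, Homo_nanus, Lutra_maculatus, Pongo_orientalis, Salmonella_orientalis, Sciurus_gracilis, Staphylococcus_minor.

13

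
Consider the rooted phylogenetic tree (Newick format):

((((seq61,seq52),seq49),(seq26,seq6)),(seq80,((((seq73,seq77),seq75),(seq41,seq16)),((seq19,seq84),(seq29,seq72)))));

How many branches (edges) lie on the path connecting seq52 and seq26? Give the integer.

5

The MRCA of seq52 and seq26 is the node subtending (((seq61,seq52),seq49),(seq26,seq6)).
From seq52 up to that node: 3 branches. From seq26 up to the same node: 2 branches. Total: 3 + 2 = 5.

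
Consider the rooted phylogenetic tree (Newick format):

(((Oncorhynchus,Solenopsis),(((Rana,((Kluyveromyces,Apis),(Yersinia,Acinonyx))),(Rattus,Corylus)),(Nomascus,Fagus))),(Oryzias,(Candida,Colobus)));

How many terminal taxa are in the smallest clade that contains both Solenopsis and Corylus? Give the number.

The MRCA of Solenopsis and Corylus is the node subtending ((Oncorhynchus,Solenopsis),(((Rana,((Kluyveromyces,Apis),(Yersinia,Acinonyx))),(Rattus,Corylus)),(Nomascus,Fagus))).
That clade contains 11 terminal taxa: Acinonyx, Apis, Corylus, Fagus, Kluyveromyces, Nomascus, Oncorhynchus, Rana, Rattus, Solenopsis, Yersinia.

11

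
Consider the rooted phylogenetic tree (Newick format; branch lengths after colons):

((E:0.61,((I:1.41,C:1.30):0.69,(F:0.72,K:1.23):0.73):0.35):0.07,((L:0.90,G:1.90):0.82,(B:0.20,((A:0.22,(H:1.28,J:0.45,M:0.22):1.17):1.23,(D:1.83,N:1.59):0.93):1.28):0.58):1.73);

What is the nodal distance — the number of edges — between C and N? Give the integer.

9

The MRCA of C and N is the root of the tree.
From C up to that node: 4 branches. From N up to the same node: 5 branches. Total: 4 + 5 = 9.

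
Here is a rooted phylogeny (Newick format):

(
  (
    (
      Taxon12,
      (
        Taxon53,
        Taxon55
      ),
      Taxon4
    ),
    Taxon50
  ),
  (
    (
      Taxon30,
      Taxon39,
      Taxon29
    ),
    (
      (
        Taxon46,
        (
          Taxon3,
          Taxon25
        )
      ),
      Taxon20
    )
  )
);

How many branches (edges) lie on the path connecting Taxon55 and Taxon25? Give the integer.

The MRCA of Taxon55 and Taxon25 is the root of the tree.
From Taxon55 up to that node: 4 branches. From Taxon25 up to the same node: 5 branches. Total: 4 + 5 = 9.

9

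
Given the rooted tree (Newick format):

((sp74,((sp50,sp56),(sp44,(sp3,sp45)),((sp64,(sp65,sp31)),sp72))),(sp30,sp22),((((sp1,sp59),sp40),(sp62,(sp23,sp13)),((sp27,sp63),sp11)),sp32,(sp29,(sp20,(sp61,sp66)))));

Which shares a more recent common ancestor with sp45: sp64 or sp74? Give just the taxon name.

The MRCA of sp45 and sp64 subtends ((sp50,sp56),(sp44,(sp3,sp45)),((sp64,(sp65,sp31)),sp72)) (9 taxa).
The MRCA of sp45 and sp74 subtends (sp74,((sp50,sp56),(sp44,(sp3,sp45)),((sp64,(sp65,sp31)),sp72))) (10 taxa).
The first is nested inside the second, so sp45 shares a more recent common ancestor with sp64.

sp64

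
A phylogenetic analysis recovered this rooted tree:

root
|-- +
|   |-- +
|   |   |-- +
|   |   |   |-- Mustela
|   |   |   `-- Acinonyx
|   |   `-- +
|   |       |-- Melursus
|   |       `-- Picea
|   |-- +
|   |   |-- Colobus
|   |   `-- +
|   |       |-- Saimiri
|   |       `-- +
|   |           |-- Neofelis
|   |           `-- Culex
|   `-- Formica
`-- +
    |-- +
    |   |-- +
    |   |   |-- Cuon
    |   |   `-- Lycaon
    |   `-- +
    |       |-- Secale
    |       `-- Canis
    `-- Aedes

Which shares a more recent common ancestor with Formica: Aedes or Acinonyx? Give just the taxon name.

The MRCA of Formica and Acinonyx subtends (((Mustela,Acinonyx),(Melursus,Picea)),(Colobus,(Saimiri,(Neofelis,Culex))),Formica) (9 taxa).
The MRCA of Formica and Aedes is the root, subtending the entire tree (14 taxa).
The first is nested inside the second, so Formica shares a more recent common ancestor with Acinonyx.

Acinonyx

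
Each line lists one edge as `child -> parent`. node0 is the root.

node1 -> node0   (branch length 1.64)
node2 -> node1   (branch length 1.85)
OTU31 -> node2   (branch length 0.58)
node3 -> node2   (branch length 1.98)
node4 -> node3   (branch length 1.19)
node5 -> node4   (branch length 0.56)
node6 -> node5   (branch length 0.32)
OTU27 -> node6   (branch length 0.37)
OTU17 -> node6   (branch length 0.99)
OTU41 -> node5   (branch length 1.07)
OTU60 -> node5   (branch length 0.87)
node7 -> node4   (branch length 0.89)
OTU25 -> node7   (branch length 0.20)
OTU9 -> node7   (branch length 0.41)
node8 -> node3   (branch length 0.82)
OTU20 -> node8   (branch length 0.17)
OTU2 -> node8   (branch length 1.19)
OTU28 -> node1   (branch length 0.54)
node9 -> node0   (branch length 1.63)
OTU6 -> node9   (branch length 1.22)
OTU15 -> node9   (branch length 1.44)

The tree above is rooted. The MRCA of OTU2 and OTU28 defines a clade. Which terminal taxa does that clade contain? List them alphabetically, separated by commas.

Tracing OTU2: it sits inside (OTU20,OTU2).
Tracing OTU28: it sits inside ((OTU31,((((OTU27,OTU17),OTU41,OTU60),(OTU25,OTU9)),(OTU20,OTU2))),OTU28).
The smallest clade enclosing both is ((OTU31,((((OTU27,OTU17),OTU41,OTU60),(OTU25,OTU9)),(OTU20,OTU2))),OTU28); the answer is its 10 terminal taxa in alphabetical order.

OTU17, OTU2, OTU20, OTU25, OTU27, OTU28, OTU31, OTU41, OTU60, OTU9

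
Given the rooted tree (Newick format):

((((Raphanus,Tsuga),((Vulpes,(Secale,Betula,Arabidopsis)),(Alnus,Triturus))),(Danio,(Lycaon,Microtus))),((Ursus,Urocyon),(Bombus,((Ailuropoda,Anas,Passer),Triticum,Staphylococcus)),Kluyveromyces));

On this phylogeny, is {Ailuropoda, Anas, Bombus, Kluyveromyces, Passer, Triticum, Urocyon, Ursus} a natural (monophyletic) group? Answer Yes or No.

No

The MRCA of the listed taxa subtends ((Ursus,Urocyon),(Bombus,((Ailuropoda,Anas,Passer),Triticum,Staphylococcus)),Kluyveromyces).
That clade also contains Staphylococcus, which is not in the proposed group, so the group is not monophyletic.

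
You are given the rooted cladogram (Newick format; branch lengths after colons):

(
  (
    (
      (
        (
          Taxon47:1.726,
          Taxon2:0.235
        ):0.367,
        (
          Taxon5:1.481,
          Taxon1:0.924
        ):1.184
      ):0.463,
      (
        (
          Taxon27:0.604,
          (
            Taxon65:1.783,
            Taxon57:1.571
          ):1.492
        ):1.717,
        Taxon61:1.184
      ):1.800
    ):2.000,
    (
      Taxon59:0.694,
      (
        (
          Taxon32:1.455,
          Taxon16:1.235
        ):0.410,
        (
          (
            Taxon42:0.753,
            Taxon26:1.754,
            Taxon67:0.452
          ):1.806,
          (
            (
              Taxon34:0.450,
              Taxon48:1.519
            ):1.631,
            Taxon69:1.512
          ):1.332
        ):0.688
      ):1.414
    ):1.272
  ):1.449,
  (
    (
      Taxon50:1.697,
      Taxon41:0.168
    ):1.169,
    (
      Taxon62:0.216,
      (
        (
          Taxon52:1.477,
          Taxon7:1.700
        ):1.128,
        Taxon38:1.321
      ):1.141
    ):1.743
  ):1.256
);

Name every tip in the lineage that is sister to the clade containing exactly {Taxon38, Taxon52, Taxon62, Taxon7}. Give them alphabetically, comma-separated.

Taxon41, Taxon50

The clade containing exactly {Taxon38, Taxon52, Taxon62, Taxon7} attaches to the tree at the node subtending ((Taxon50,Taxon41),(Taxon62,((Taxon52,Taxon7),Taxon38))).
The other lineage descending from that same node — the sister group — is (Taxon50,Taxon41); its 2 tips in alphabetical order are the answer.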